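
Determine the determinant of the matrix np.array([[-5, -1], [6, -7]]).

det = (-5)·(-7) − (-1)·6 = 35 − (-6) = 41

41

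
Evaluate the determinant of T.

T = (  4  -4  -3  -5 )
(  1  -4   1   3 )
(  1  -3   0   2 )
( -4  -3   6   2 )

Expand along row 3 (it has 1 zero):
  + (1) · M_31   where M_31 = det([-4 -3 -5; -4 1 3; -3 6 2]) = 172
  − (-3) · M_32   where M_32 = det([4 -3 -5; 1 1 3; -4 6 2]) = -72
  − (2) · M_34   where M_34 = det([4 -4 -3; 1 -4 1; -4 -3 6]) = 13
det = (+1)·(1)·(172) + (-1)·(-3)·(-72) + (-1)·(2)·(13) = -70

det(T) = -70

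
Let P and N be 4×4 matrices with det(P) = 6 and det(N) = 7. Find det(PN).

The determinant is 42.

det(PN) = det(P)·det(N) = (6)·(7) = 42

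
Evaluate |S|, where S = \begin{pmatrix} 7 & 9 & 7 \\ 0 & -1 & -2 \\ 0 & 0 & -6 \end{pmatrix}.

The determinant is 42.

S is upper triangular, so det(S) is the product of the diagonal entries:
det = (7) · (-1) · (-6) = 42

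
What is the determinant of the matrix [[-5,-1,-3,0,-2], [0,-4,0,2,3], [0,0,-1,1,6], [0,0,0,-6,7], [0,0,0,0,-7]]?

The matrix is upper triangular, so the determinant is the product of the diagonal entries:
det = (-5) · (-4) · (-1) · (-6) · (-7) = -840

The determinant is -840.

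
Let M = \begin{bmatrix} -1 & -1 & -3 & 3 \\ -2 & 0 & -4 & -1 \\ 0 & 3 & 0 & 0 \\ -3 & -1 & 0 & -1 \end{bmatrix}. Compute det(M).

det(M) = 129

Expand along row 3 (it has 3 zeros):
  − (3) · M_32   where M_32 = det([-1 -3 3; -2 -4 -1; -3 0 -1]) = -43
det = (-1)·(3)·(-43) = 129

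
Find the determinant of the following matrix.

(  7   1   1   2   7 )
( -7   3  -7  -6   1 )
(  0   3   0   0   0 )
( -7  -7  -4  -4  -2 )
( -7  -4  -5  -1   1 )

-462

Expand along row 3 (it has 4 zeros):
  − (3) · M_32   where M_32 = det([7 1 2 7; -7 -7 -6 1; -7 -4 -4 -2; -7 -5 -1 1]) = 154
det = (-1)·(3)·(154) = -462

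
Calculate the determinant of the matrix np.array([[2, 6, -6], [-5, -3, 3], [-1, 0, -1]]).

-24

Expand along column 2:
  − 6 · |-5 3; -1 -1| = −6·(5 − (-3)) = -48
  + (-3) · |2 -6; -1 -1| = (-3)·(-2 − 6) = 24
Sum: (-48) + (24) = -24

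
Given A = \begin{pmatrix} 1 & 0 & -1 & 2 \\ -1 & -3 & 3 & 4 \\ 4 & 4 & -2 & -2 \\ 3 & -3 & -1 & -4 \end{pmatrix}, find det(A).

224

Expand along row 1 (it has 1 zero):
  + (1) · M_11   where M_11 = det([-3 3 4; 4 -2 -2; -3 -1 -4]) = 8
  + (-1) · M_13   where M_13 = det([-1 -3 4; 4 4 -2; 3 -3 -4]) = -104
  − (2) · M_14   where M_14 = det([-1 -3 3; 4 4 -2; 3 -3 -1]) = -56
det = (+1)·(1)·(8) + (+1)·(-1)·(-104) + (-1)·(2)·(-56) = 224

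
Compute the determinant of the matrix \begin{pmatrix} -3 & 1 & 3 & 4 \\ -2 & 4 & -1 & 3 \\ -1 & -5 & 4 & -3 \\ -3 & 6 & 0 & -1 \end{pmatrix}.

-156

Expand along row 4 (it has 1 zero):
  − (-3) · M_41   where M_41 = det([1 3 4; 4 -1 3; -5 4 -3]) = 26
  + (6) · M_42   where M_42 = det([-3 3 4; -2 -1 3; -1 4 -3]) = -36
  + (-1) · M_44   where M_44 = det([-3 1 3; -2 4 -1; -1 -5 4]) = 18
det = (-1)·(-3)·(26) + (+1)·(6)·(-36) + (+1)·(-1)·(18) = -156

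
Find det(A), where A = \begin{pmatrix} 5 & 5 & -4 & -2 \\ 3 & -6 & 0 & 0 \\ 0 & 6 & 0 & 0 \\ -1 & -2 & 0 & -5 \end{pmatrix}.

Expand along row 3 (it has 3 zeros):
  − (6) · M_32   where M_32 = det([5 -4 -2; 3 0 0; -1 0 -5]) = -60
det = (-1)·(6)·(-60) = 360

360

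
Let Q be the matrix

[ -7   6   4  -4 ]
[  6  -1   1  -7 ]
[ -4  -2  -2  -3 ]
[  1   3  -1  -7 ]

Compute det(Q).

1804

Expand along row 1:
  + (-7) · M_11   where M_11 = det([-1 1 -7; -2 -2 -3; 3 -1 -7]) = -90
  − (6) · M_12   where M_12 = det([6 1 -7; -4 -2 -3; 1 -1 -7]) = -7
  + (4) · M_13   where M_13 = det([6 -1 -7; -4 -2 -3; 1 3 -7]) = 239
  − (-4) · M_14   where M_14 = det([6 -1 1; -4 -2 -2; 1 3 -1]) = 44
det = (+1)·(-7)·(-90) + (-1)·(6)·(-7) + (+1)·(4)·(239) + (-1)·(-4)·(44) = 1804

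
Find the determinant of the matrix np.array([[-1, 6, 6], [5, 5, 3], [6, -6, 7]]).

-515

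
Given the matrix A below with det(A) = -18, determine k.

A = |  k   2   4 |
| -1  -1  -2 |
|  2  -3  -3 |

k = 8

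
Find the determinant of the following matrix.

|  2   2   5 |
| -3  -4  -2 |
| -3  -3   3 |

Expand along column 1:
  + 2 · |-4 -2; -3 3| = 2·(-12 − 6) = -36
  − (-3) · |2 5; -3 3| = −(-3)·(6 − (-15)) = 63
  + (-3) · |2 5; -4 -2| = (-3)·(-4 − (-20)) = -48
Sum: (-36) + (63) + (-48) = -21

The determinant is -21.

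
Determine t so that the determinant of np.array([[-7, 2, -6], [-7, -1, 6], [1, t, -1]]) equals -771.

Expanding along the row containing t, det(M) is linear in t: det(M) = (84)·t + (-15).
Set (84)·t + (-15) = -771  ⇒  (84)·t = -756  ⇒  t = -9.

t = -9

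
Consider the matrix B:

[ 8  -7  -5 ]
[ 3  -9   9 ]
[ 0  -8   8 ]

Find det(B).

det(B) = 288

Expand along column 1:
  + 8 · |-9 9; -8 8| = 8·(-72 − (-72)) = 0
  − 3 · |-7 -5; -8 8| = −3·(-56 − 40) = 288
Sum: (0) + (288) = 288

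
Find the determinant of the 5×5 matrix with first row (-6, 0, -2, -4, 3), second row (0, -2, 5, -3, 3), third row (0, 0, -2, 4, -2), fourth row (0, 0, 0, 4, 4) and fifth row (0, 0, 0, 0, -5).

480

The matrix is upper triangular, so the determinant is the product of the diagonal entries:
det = (-6) · (-2) · (-2) · (4) · (-5) = 480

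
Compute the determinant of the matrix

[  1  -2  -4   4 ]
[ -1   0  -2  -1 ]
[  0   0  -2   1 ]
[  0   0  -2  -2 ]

The determinant is -12.

The matrix is block upper-triangular with a 2×2 block and a 2×2 block on the diagonal, so its determinant equals the product of the determinants of the diagonal blocks.
det of the 2×2 block = -2
det of the 2×2 block = 6
det = (-2)·(6) = -12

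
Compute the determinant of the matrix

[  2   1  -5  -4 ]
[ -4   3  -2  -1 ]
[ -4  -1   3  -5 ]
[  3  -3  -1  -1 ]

-339

Expand along row 1:
  + (2) · M_11   where M_11 = det([3 -2 -1; -1 3 -5; -3 -1 -1]) = -62
  − (1) · M_12   where M_12 = det([-4 -2 -1; -4 3 -5; 3 -1 -1]) = 75
  + (-5) · M_13   where M_13 = det([-4 3 -1; -4 -1 -5; 3 -3 -1]) = -16
  − (-4) · M_14   where M_14 = det([-4 3 -2; -4 -1 3; 3 -3 -1]) = -55
det = (+1)·(2)·(-62) + (-1)·(1)·(75) + (+1)·(-5)·(-16) + (-1)·(-4)·(-55) = -339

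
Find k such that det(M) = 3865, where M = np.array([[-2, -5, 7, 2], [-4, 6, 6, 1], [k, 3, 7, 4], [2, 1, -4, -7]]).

5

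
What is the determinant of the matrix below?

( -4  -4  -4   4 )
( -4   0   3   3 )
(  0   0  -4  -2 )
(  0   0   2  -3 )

The matrix is block upper-triangular with a 2×2 block and a 2×2 block on the diagonal, so its determinant equals the product of the determinants of the diagonal blocks.
det of the 2×2 block = -16
det of the 2×2 block = 16
det = (-16)·(16) = -256

The determinant is -256.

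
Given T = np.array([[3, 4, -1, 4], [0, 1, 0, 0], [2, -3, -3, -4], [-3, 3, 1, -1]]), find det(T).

Expand along row 2 (it has 3 zeros):
  + (1) · M_22   where M_22 = det([3 -1 4; 2 -3 -4; -3 1 -1]) = -21
det = (+1)·(1)·(-21) = -21

-21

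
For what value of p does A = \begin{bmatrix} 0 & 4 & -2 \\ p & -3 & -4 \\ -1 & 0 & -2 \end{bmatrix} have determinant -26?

p = -6

Expanding along the row containing p, det(A) is linear in p: det(A) = (8)·p + (22).
Set (8)·p + (22) = -26  ⇒  (8)·p = -48  ⇒  p = -6.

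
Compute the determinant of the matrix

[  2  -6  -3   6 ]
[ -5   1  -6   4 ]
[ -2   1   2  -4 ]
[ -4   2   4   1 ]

-963

Expand along row 1:
  + (2) · M_11   where M_11 = det([1 -6 4; 1 2 -4; 2 4 1]) = 72
  − (-6) · M_12   where M_12 = det([-5 -6 4; -2 2 -4; -4 4 1]) = -198
  + (-3) · M_13   where M_13 = det([-5 1 4; -2 1 -4; -4 2 1]) = -27
  − (6) · M_14   where M_14 = det([-5 1 -6; -2 1 2; -4 2 4]) = 0
det = (+1)·(2)·(72) + (-1)·(-6)·(-198) + (+1)·(-3)·(-27) + (-1)·(6)·(0) = -963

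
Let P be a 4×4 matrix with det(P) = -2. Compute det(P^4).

16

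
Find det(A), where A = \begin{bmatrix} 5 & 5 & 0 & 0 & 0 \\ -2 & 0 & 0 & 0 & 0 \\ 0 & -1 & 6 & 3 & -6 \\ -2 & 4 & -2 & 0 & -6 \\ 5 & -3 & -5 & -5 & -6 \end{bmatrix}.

A is block lower-triangular with a 2×2 block and a 3×3 block on the diagonal, so its determinant equals the product of the determinants of the diagonal blocks.
det of the 2×2 block = 10
det of the 3×3 block = -186
det = (10)·(-186) = -1860

det(A) = -1860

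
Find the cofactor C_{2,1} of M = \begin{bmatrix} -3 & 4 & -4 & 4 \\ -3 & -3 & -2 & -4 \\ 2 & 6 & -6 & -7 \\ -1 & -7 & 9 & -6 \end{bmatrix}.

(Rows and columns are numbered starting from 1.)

Delete row 2 and column 1; the remaining 3×3 submatrix is [4 -4 4; 6 -6 -7; -7 9 -6].
Its determinant is 104.
The cofactor carries sign (−1)^(2+1) = −1, so C_{2,1} = −(104) = -104.

The cofactor is -104.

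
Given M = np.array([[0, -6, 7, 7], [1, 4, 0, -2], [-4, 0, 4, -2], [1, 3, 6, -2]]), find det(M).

-410

Expand along row 1 (it has 1 zero):
  − (-6) · M_12   where M_12 = det([1 0 -2; -4 4 -2; 1 6 -2]) = 60
  + (7) · M_13   where M_13 = det([1 4 -2; -4 0 -2; 1 3 -2]) = -10
  − (7) · M_14   where M_14 = det([1 4 0; -4 0 4; 1 3 6]) = 100
det = (-1)·(-6)·(60) + (+1)·(7)·(-10) + (-1)·(7)·(100) = -410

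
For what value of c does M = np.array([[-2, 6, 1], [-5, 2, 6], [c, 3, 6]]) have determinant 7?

c = -5

Expanding along the row containing c, det(M) is linear in c: det(M) = (34)·c + (177).
Set (34)·c + (177) = 7  ⇒  (34)·c = -170  ⇒  c = -5.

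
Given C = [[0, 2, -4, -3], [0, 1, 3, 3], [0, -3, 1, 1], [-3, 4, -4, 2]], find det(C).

|C| = 30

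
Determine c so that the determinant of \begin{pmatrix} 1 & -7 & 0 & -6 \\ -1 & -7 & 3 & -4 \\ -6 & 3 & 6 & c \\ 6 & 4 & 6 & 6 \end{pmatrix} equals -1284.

c = 1

Expanding along the row containing c, det(B) is linear in c: det(B) = (222)·c + (-1506).
Set (222)·c + (-1506) = -1284  ⇒  (222)·c = 222  ⇒  c = 1.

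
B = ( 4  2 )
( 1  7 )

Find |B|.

26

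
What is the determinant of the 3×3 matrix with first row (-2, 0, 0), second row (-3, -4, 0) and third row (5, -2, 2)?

16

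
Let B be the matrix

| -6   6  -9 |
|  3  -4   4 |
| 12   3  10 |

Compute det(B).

-93

Expand along column 1:
  + (-6) · |-4 4; 3 10| = (-6)·(-40 − 12) = 312
  − 3 · |6 -9; 3 10| = −3·(60 − (-27)) = -261
  + 12 · |6 -9; -4 4| = 12·(24 − 36) = -144
Sum: (312) + (-261) + (-144) = -93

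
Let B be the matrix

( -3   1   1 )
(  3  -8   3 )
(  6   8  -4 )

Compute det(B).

The determinant is 78.

Expand along row 1:
  + (-3) · |-8 3; 8 -4| = (-3)·(32 − 24) = -24
  − 1 · |3 3; 6 -4| = −1·(-12 − 18) = 30
  + 1 · |3 -8; 6 8| = 1·(24 − (-48)) = 72
Sum: (-24) + (30) + (72) = 78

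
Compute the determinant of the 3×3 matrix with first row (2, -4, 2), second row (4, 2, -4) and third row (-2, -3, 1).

Expand along column 1:
  + 2 · |2 -4; -3 1| = 2·(2 − 12) = -20
  − 4 · |-4 2; -3 1| = −4·(-4 − (-6)) = -8
  + (-2) · |-4 2; 2 -4| = (-2)·(16 − 4) = -24
Sum: (-20) + (-8) + (-24) = -52

-52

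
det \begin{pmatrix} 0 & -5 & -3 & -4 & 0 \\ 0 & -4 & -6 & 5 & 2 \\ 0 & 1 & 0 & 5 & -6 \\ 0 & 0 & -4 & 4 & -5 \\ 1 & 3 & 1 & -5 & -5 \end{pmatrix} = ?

-951

Expand along column 1 (it has 4 zeros):
  + (1) · M_51   where M_51 = det([-5 -3 -4 0; -4 -6 5 2; 1 0 5 -6; 0 -4 4 -5]) = -951
det = (+1)·(1)·(-951) = -951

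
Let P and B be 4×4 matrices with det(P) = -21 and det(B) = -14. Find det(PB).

det(PB) = 294

det(PB) = det(P)·det(B) = (-21)·(-14) = 294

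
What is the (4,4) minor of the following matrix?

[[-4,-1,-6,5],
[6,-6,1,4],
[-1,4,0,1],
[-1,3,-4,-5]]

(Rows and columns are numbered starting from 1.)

-91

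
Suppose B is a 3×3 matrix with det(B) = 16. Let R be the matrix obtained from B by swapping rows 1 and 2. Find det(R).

-16

Swapping two rows multiplies the determinant by −1.
det(R) = (-1)·(16) = -16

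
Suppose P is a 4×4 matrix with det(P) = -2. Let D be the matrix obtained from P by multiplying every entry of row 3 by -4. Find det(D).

Scaling one row by -4 multiplies the determinant by -4.
det(D) = (-4)·(-2) = 8

8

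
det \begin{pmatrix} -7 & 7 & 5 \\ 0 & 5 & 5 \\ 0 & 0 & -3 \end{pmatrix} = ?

The matrix is upper triangular, so the determinant is the product of the diagonal entries:
det = (-7) · (5) · (-3) = 105

105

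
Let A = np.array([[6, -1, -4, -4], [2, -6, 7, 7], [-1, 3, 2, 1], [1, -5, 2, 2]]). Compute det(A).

151

Expand along row 1:
  + (6) · M_11   where M_11 = det([-6 7 7; 3 2 1; -5 2 2]) = 23
  − (-1) · M_12   where M_12 = det([2 7 7; -1 2 1; 1 2 2]) = -3
  + (-4) · M_13   where M_13 = det([2 -6 7; -1 3 1; 1 -5 2]) = 18
  − (-4) · M_14   where M_14 = det([2 -6 7; -1 3 2; 1 -5 2]) = 22
det = (+1)·(6)·(23) + (-1)·(-1)·(-3) + (+1)·(-4)·(18) + (-1)·(-4)·(22) = 151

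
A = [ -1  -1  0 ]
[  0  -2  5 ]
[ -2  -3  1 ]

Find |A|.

Expand along row 1:
  + (-1) · |-2 5; -3 1| = (-1)·(-2 − (-15)) = -13
  − (-1) · |0 5; -2 1| = −(-1)·(0 − (-10)) = 10
Sum: (-13) + (10) = -3

det(A) = -3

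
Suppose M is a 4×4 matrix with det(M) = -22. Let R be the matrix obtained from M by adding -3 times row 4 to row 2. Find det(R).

|R| = -22

Adding a multiple of one row to another leaves the determinant unchanged.
det(R) = (1)·(-22) = -22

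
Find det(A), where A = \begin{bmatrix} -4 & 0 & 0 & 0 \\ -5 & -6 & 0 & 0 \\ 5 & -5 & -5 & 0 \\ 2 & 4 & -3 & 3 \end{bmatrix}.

-360

A is lower triangular, so det(A) is the product of the diagonal entries:
det = (-4) · (-6) · (-5) · (3) = -360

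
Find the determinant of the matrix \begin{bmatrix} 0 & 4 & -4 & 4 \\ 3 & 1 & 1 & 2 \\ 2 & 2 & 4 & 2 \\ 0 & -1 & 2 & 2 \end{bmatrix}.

Expand along column 1 (it has 2 zeros):
  − (3) · M_21   where M_21 = det([4 -4 4; 2 4 2; -1 2 2]) = 72
  + (2) · M_31   where M_31 = det([4 -4 4; 1 1 2; -1 2 2]) = 20
det = (-1)·(3)·(72) + (+1)·(2)·(20) = -176

-176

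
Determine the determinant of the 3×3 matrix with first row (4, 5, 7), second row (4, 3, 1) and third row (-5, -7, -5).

Expand along row 1:
  + 4 · |3 1; -7 -5| = 4·(-15 − (-7)) = -32
  − 5 · |4 1; -5 -5| = −5·(-20 − (-5)) = 75
  + 7 · |4 3; -5 -7| = 7·(-28 − (-15)) = -91
Sum: (-32) + (75) + (-91) = -48

-48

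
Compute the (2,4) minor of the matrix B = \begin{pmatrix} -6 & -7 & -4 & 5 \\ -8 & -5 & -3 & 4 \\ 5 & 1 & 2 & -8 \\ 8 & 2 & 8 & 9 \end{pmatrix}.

136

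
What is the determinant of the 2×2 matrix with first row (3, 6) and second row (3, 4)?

det = 3·4 − 6·3 = 12 − 18 = -6

-6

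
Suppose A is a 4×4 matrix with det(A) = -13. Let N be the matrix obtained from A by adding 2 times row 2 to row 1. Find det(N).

Adding a multiple of one row to another leaves the determinant unchanged.
det(N) = (1)·(-13) = -13

-13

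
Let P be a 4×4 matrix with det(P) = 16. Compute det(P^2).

256

det(P^2) = (det P)^2 = (16)^2 = 256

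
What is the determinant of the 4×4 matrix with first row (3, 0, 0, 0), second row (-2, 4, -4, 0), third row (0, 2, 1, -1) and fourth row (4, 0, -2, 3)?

84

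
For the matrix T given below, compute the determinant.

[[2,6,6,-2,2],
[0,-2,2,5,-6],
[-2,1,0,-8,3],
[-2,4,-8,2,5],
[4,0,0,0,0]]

5704

Expand along row 5 (it has 4 zeros):
  + (4) · M_51   where M_51 = det([6 6 -2 2; -2 2 5 -6; 1 0 -8 3; 4 -8 2 5]) = 1426
det = (+1)·(4)·(1426) = 5704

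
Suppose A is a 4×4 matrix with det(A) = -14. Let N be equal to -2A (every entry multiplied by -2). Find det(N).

The determinant is -224.

For a 4×4 matrix, det(-2A) = (-2)^4·det(A) = 16·det(A).
det(N) = (16)·(-14) = -224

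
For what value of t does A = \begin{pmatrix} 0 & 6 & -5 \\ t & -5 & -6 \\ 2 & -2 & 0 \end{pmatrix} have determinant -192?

Expanding along the row containing t, det(A) is linear in t: det(A) = (10)·t + (-122).
Set (10)·t + (-122) = -192  ⇒  (10)·t = -70  ⇒  t = -7.

-7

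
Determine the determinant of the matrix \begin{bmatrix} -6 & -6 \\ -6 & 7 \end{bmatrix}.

det = (-6)·7 − (-6)·(-6) = -42 − 36 = -78

-78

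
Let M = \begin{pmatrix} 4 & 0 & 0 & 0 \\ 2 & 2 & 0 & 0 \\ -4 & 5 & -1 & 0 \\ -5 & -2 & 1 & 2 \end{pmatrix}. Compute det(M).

M is lower triangular, so det(M) is the product of the diagonal entries:
det = (4) · (2) · (-1) · (2) = -16

The determinant is -16.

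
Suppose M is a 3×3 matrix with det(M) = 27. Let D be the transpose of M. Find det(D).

27

det(Mᵀ) = det(M).
det(D) = (1)·(27) = 27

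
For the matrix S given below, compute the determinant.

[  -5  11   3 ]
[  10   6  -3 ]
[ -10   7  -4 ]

Expand along column 1:
  + (-5) · |6 -3; 7 -4| = (-5)·(-24 − (-21)) = 15
  − 10 · |11 3; 7 -4| = −10·(-44 − 21) = 650
  + (-10) · |11 3; 6 -3| = (-10)·(-33 − 18) = 510
Sum: (15) + (650) + (510) = 1175

1175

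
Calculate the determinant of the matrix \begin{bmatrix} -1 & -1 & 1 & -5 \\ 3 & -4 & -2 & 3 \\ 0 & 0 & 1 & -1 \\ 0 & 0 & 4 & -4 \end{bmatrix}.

The determinant is 0.

The matrix is block upper-triangular with a 2×2 block and a 2×2 block on the diagonal, so its determinant equals the product of the determinants of the diagonal blocks.
det of the 2×2 block = 7
det of the 2×2 block = 0
det = (7)·(0) = 0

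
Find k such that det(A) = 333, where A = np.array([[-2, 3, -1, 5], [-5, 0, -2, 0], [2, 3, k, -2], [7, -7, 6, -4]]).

k = 1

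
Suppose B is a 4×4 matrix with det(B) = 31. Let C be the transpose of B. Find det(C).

det(Bᵀ) = det(B).
det(C) = (1)·(31) = 31

31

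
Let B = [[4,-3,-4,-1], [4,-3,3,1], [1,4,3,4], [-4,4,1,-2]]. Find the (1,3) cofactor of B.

-34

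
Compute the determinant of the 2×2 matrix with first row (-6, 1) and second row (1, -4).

det = (-6)·(-4) − 1·1 = 24 − 1 = 23

The determinant is 23.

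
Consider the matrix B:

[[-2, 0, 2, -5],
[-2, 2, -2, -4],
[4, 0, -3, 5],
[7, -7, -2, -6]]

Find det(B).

Expand along column 2 (it has 2 zeros):
  + (2) · M_22   where M_22 = det([-2 2 -5; 4 -3 5; 7 -2 -6]) = -3
  + (-7) · M_42   where M_42 = det([-2 2 -5; -2 -2 -4; 4 -3 5]) = -38
det = (+1)·(2)·(-3) + (+1)·(-7)·(-38) = 260

|B| = 260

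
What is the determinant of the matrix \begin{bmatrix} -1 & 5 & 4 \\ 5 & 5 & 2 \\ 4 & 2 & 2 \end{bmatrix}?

The determinant is -56.

Expand along row 1:
  + (-1) · |5 2; 2 2| = (-1)·(10 − 4) = -6
  − 5 · |5 2; 4 2| = −5·(10 − 8) = -10
  + 4 · |5 5; 4 2| = 4·(10 − 20) = -40
Sum: (-6) + (-10) + (-40) = -56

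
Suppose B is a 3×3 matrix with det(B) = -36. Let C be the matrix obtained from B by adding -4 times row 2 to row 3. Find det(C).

det(C) = -36

Adding a multiple of one row to another leaves the determinant unchanged.
det(C) = (1)·(-36) = -36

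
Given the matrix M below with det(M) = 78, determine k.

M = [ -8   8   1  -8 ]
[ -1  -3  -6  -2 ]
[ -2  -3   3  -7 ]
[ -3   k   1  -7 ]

Expanding along the row containing k, det(M) is linear in k: det(M) = (-267)·k + (-456).
Set (-267)·k + (-456) = 78  ⇒  (-267)·k = 534  ⇒  k = -2.

k = -2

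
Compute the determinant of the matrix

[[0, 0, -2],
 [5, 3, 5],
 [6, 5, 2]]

Expand along row 1:
  + (-2) · |5 3; 6 5| = (-2)·(25 − 18) = -14

-14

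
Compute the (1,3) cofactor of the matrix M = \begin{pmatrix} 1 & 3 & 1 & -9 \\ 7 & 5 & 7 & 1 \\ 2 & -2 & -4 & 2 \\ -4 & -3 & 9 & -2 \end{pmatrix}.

36

Delete row 1 and column 3; the remaining 3×3 submatrix is [7 5 1; 2 -2 2; -4 -3 -2].
Its determinant is 36.
The cofactor carries sign (−1)^(1+3) = +1, so C_{1,3} = +(36) = 36.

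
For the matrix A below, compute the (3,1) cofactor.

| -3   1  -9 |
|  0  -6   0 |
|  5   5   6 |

-54

Delete row 3 and column 1; the remaining 2×2 submatrix is [1 -9; -6 0].
Its determinant is 1·0 − (-9)·(-6) = -54.
The cofactor carries sign (−1)^(3+1) = +1, so C_{3,1} = +(-54) = -54.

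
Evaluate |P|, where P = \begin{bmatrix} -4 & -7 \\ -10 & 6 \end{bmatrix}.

The determinant is -94.

det(P) = (-4)·6 − (-7)·(-10) = -24 − 70 = -94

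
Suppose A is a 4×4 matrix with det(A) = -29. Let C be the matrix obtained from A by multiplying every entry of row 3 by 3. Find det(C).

The determinant is -87.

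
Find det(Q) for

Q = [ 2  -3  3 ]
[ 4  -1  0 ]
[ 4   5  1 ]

The determinant is 82.

Expand along column 3:
  + 3 · |4 -1; 4 5| = 3·(20 − (-4)) = 72
  + 1 · |2 -3; 4 -1| = 1·(-2 − (-12)) = 10
Sum: (72) + (10) = 82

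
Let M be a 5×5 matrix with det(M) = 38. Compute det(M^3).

The determinant is 54872.

det(M^3) = (det M)^3 = (38)^3 = 54872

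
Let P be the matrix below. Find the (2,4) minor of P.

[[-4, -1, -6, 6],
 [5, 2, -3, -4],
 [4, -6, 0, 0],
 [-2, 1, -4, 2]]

Delete row 2 and column 4; the remaining 3×3 submatrix is [-4 -1 -6; 4 -6 0; -2 1 -4].
Its determinant is -64.

-64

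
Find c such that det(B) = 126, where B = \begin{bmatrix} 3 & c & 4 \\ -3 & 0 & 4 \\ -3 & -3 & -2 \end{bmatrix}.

c = -3

Expanding along the row containing c, det(B) is linear in c: det(B) = (-18)·c + (72).
Set (-18)·c + (72) = 126  ⇒  (-18)·c = 54  ⇒  c = -3.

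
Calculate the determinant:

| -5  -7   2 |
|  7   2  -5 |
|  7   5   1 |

201

Expand along row 1:
  + (-5) · |2 -5; 5 1| = (-5)·(2 − (-25)) = -135
  − (-7) · |7 -5; 7 1| = −(-7)·(7 − (-35)) = 294
  + 2 · |7 2; 7 5| = 2·(35 − 14) = 42
Sum: (-135) + (294) + (42) = 201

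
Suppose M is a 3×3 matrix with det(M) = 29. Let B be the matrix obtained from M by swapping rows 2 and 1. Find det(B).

The determinant is -29.

Swapping two rows multiplies the determinant by −1.
det(B) = (-1)·(29) = -29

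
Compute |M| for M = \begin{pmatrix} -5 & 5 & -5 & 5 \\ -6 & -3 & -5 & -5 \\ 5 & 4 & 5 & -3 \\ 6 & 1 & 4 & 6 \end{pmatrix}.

Expand along row 1:
  + (-5) · M_11   where M_11 = det([-3 -5 -5; 4 5 -3; 1 4 6]) = -46
  − (5) · M_12   where M_12 = det([-6 -5 -5; 5 5 -3; 6 4 6]) = 38
  + (-5) · M_13   where M_13 = det([-6 -3 -5; 5 4 -3; 6 1 6]) = 77
  − (5) · M_14   where M_14 = det([-6 -3 -5; 5 4 5; 6 1 4]) = -1
det = (+1)·(-5)·(-46) + (-1)·(5)·(38) + (+1)·(-5)·(77) + (-1)·(5)·(-1) = -340

-340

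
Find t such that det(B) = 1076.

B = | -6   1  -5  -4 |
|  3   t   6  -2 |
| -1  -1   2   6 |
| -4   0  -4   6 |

-7

Expanding along the column containing t, det(B) is linear in t: det(B) = (-174)·t + (-142).
Set (-174)·t + (-142) = 1076  ⇒  (-174)·t = 1218  ⇒  t = -7.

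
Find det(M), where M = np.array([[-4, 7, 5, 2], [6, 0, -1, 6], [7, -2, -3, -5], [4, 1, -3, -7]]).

|M| = 979

Expand along row 2 (it has 1 zero):
  − (6) · M_21   where M_21 = det([7 5 2; -2 -3 -5; 1 -3 -7]) = -35
  − (-1) · M_23   where M_23 = det([-4 7 2; 7 -2 -5; 4 1 -7]) = 157
  + (6) · M_24   where M_24 = det([-4 7 5; 7 -2 -3; 4 1 -3]) = 102
det = (-1)·(6)·(-35) + (-1)·(-1)·(157) + (+1)·(6)·(102) = 979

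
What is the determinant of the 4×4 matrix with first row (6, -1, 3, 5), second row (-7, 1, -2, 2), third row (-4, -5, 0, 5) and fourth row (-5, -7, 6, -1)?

Expand along row 3 (it has 1 zero):
  + (-4) · M_31   where M_31 = det([-1 3 5; 1 -2 2; -7 6 -1]) = -69
  − (-5) · M_32   where M_32 = det([6 3 5; -7 -2 2; -5 6 -1]) = -371
  − (5) · M_34   where M_34 = det([6 -1 3; -7 1 -2; -5 -7 6]) = 62
det = (+1)·(-4)·(-69) + (-1)·(-5)·(-371) + (-1)·(5)·(62) = -1889

-1889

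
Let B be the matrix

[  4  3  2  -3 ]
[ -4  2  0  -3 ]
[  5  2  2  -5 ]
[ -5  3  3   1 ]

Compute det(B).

det(B) = 209

Expand along row 2 (it has 1 zero):
  − (-4) · M_21   where M_21 = det([3 2 -3; 2 2 -5; 3 3 1]) = 17
  + (2) · M_22   where M_22 = det([4 2 -3; 5 2 -5; -5 3 1]) = 33
  + (-3) · M_24   where M_24 = det([4 3 2; 5 2 2; -5 3 3]) = -25
det = (-1)·(-4)·(17) + (+1)·(2)·(33) + (+1)·(-3)·(-25) = 209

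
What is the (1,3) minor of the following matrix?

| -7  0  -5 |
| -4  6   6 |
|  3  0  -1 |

Delete row 1 and column 3; the remaining 2×2 submatrix is [-4 6; 3 0].
Its determinant is (-4)·0 − 6·3 = -18.

The minor is -18.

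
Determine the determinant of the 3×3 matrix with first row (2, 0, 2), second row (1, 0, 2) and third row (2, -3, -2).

The determinant is 6.

Expand along column 2:
  − (-3) · |2 2; 1 2| = −(-3)·(4 − 2) = 6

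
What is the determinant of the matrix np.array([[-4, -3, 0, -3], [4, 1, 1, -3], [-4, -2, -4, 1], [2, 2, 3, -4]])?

170

Expand along row 1 (it has 1 zero):
  + (-4) · M_11   where M_11 = det([1 1 -3; -2 -4 1; 2 3 -4]) = 1
  − (-3) · M_12   where M_12 = det([4 1 -3; -4 -4 1; 2 3 -4]) = 50
  − (-3) · M_14   where M_14 = det([4 1 1; -4 -2 -4; 2 2 3]) = 8
det = (+1)·(-4)·(1) + (-1)·(-3)·(50) + (-1)·(-3)·(8) = 170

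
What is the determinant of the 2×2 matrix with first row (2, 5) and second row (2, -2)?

The determinant is -14.

det = 2·(-2) − 5·2 = -4 − 10 = -14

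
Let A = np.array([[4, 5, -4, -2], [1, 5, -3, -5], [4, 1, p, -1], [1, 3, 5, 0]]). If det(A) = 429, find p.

-1

Expanding along the column containing p, det(A) is linear in p: det(A) = (39)·p + (468).
Set (39)·p + (468) = 429  ⇒  (39)·p = -39  ⇒  p = -1.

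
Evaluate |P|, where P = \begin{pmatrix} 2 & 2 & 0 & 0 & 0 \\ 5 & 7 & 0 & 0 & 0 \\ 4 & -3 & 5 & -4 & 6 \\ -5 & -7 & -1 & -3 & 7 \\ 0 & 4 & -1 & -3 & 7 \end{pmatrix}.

0

P is block lower-triangular with a 2×2 block and a 3×3 block on the diagonal, so its determinant equals the product of the determinants of the diagonal blocks.
det of the 2×2 block = 4
det of the 3×3 block = 0
det = (4)·(0) = 0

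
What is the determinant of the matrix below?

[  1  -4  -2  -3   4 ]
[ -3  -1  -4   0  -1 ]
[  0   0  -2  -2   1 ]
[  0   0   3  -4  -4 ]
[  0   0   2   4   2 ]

The matrix is block upper-triangular with a 2×2 block and a 3×3 block on the diagonal, so its determinant equals the product of the determinants of the diagonal blocks.
det of the 2×2 block = -13
det of the 3×3 block = 32
det = (-13)·(32) = -416

-416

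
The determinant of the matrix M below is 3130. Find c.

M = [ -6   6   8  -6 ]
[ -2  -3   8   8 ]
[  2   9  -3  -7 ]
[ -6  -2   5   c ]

c = 6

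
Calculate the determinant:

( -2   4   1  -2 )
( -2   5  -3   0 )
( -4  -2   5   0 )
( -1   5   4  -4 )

Expand along column 4 (it has 2 zeros):
  − (-2) · M_14   where M_14 = det([-2 5 -3; -4 -2 5; -1 5 4]) = 187
  + (-4) · M_44   where M_44 = det([-2 4 1; -2 5 -3; -4 -2 5]) = 74
det = (-1)·(-2)·(187) + (+1)·(-4)·(74) = 78

78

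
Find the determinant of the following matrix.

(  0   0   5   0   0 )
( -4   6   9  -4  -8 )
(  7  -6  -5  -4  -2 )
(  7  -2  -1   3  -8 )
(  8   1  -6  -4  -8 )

Expand along row 1 (it has 4 zeros):
  + (5) · M_13   where M_13 = det([-4 6 -4 -8; 7 -6 -4 -2; 7 -2 3 -8; 8 1 -4 -8]) = -3784
det = (+1)·(5)·(-3784) = -18920

The determinant is -18920.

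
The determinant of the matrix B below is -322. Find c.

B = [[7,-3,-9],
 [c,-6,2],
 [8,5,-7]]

Expanding along the column containing c, det(B) is linear in c: det(B) = (-66)·c + (-256).
Set (-66)·c + (-256) = -322  ⇒  (-66)·c = -66  ⇒  c = 1.

1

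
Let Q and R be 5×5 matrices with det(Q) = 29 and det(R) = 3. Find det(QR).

|QR| = 87

det(QR) = det(Q)·det(R) = (29)·(3) = 87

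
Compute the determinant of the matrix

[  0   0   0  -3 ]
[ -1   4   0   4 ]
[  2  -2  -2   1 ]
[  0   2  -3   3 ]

Expand along row 1 (it has 3 zeros):
  − (-3) · M_14   where M_14 = det([-1 4 0; 2 -2 -2; 0 2 -3]) = 14
det = (-1)·(-3)·(14) = 42

The determinant is 42.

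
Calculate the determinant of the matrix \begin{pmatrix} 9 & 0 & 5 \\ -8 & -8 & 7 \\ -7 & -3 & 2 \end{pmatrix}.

-115

Expand along column 2:
  + (-8) · |9 5; -7 2| = (-8)·(18 − (-35)) = -424
  − (-3) · |9 5; -8 7| = −(-3)·(63 − (-40)) = 309
Sum: (-424) + (309) = -115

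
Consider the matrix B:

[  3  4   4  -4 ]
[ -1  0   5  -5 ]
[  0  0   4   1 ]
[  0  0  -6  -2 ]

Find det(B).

det(B) = -8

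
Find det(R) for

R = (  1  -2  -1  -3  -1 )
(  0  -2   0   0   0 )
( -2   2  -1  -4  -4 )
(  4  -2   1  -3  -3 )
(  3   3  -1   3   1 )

288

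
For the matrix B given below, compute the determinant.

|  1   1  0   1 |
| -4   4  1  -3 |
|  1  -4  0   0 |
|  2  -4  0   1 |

Expand along column 3 (it has 3 zeros):
  − (1) · M_23   where M_23 = det([1 1 1; 1 -4 0; 2 -4 1]) = -1
det = (-1)·(1)·(-1) = 1

|B| = 1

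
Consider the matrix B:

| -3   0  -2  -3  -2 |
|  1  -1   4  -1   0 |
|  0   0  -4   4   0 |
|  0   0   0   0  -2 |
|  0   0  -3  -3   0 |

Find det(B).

|B| = 144

B is block upper-triangular with a 2×2 block and a 3×3 block on the diagonal, so its determinant equals the product of the determinants of the diagonal blocks.
det of the 2×2 block = 3
det of the 3×3 block = 48
det = (3)·(48) = 144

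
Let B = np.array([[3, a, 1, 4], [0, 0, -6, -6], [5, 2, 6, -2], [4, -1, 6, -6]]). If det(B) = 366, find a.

a = 7

Expanding along the column containing a, det(B) is linear in a: det(B) = (168)·a + (-810).
Set (168)·a + (-810) = 366  ⇒  (168)·a = 1176  ⇒  a = 7.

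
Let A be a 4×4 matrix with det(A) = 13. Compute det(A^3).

2197

det(A^3) = (det A)^3 = (13)^3 = 2197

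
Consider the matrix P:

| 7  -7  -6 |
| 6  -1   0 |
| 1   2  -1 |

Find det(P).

Expand along column 3:
  + (-6) · |6 -1; 1 2| = (-6)·(12 − (-1)) = -78
  + (-1) · |7 -7; 6 -1| = (-1)·(-7 − (-42)) = -35
Sum: (-78) + (-35) = -113

|P| = -113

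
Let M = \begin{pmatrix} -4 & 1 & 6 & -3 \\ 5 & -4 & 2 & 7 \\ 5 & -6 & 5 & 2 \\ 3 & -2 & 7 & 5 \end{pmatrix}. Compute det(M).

527

Expand along row 1:
  + (-4) · M_11   where M_11 = det([-4 2 7; -6 5 2; -2 7 5]) = -216
  − (1) · M_12   where M_12 = det([5 2 7; 5 5 2; 3 7 5]) = 157
  + (6) · M_13   where M_13 = det([5 -4 7; 5 -6 2; 3 -2 5]) = 2
  − (-3) · M_14   where M_14 = det([5 -4 2; 5 -6 5; 3 -2 7]) = -64
det = (+1)·(-4)·(-216) + (-1)·(1)·(157) + (+1)·(6)·(2) + (-1)·(-3)·(-64) = 527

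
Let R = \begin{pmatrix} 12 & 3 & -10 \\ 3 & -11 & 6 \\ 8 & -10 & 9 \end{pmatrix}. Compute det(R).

det(R) = -985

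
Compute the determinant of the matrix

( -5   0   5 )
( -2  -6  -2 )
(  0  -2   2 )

The determinant is 100.

Expand along column 1:
  + (-5) · |-6 -2; -2 2| = (-5)·(-12 − 4) = 80
  − (-2) · |0 5; -2 2| = −(-2)·(0 − (-10)) = 20
Sum: (80) + (20) = 100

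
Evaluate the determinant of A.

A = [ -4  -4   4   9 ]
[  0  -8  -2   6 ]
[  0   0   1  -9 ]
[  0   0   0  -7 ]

A is upper triangular, so det(A) is the product of the diagonal entries:
det = (-4) · (-8) · (1) · (-7) = -224

The determinant is -224.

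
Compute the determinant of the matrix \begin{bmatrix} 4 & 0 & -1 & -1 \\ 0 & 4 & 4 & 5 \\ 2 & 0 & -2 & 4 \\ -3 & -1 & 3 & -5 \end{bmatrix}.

Expand along column 2 (it has 2 zeros):
  + (4) · M_22   where M_22 = det([4 -1 -1; 2 -2 4; -3 3 -5]) = -6
  + (-1) · M_42   where M_42 = det([4 -1 -1; 0 4 5; 2 -2 4]) = 102
det = (+1)·(4)·(-6) + (+1)·(-1)·(102) = -126

-126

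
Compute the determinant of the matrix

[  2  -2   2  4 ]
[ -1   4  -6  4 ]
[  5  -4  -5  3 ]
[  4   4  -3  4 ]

1342

Expand along row 1:
  + (2) · M_11   where M_11 = det([4 -6 4; -4 -5 3; 4 -3 4]) = -84
  − (-2) · M_12   where M_12 = det([-1 -6 4; 5 -5 3; 4 -3 4]) = 79
  + (2) · M_13   where M_13 = det([-1 4 4; 5 -4 3; 4 4 4]) = 140
  − (4) · M_14   where M_14 = det([-1 4 -6; 5 -4 -5; 4 4 -3]) = -268
det = (+1)·(2)·(-84) + (-1)·(-2)·(79) + (+1)·(2)·(140) + (-1)·(4)·(-268) = 1342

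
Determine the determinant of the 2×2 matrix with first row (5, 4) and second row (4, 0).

-16

det = 5·0 − 4·4 = 0 − 16 = -16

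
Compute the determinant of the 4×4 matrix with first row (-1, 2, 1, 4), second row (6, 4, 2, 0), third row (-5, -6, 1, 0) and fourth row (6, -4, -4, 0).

The determinant is -896.

Expand along column 4 (it has 3 zeros):
  − (4) · M_14   where M_14 = det([6 4 2; -5 -6 1; 6 -4 -4]) = 224
det = (-1)·(4)·(224) = -896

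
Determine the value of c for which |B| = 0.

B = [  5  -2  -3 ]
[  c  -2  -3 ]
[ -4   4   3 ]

Expanding along the column containing c, det(B) is linear in c: det(B) = (-6)·c + (30).
Set (-6)·c + (30) = 0  ⇒  (-6)·c = -30  ⇒  c = 5.

5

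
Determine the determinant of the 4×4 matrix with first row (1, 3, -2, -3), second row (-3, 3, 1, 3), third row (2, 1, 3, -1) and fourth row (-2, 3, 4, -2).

Expand along row 1:
  + (1) · M_11   where M_11 = det([3 1 3; 1 3 -1; 3 4 -2]) = -22
  − (3) · M_12   where M_12 = det([-3 1 3; 2 3 -1; -2 4 -2]) = 54
  + (-2) · M_13   where M_13 = det([-3 3 3; 2 1 -1; -2 3 -2]) = 39
  − (-3) · M_14   where M_14 = det([-3 3 1; 2 1 3; -2 3 4]) = -19
det = (+1)·(1)·(-22) + (-1)·(3)·(54) + (+1)·(-2)·(39) + (-1)·(-3)·(-19) = -319

-319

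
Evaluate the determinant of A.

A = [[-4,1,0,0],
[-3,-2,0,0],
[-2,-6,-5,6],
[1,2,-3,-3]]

det(A) = 363

A is block lower-triangular with a 2×2 block and a 2×2 block on the diagonal, so its determinant equals the product of the determinants of the diagonal blocks.
det of the 2×2 block = 11
det of the 2×2 block = 33
det = (11)·(33) = 363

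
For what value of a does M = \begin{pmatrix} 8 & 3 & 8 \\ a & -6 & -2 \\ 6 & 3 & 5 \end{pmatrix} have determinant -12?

a = -8

Expanding along the row containing a, det(M) is linear in a: det(M) = (9)·a + (60).
Set (9)·a + (60) = -12  ⇒  (9)·a = -72  ⇒  a = -8.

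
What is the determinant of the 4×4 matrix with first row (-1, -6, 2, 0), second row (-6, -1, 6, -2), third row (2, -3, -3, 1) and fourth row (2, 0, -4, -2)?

Expand along row 1 (it has 1 zero):
  + (-1) · M_11   where M_11 = det([-1 6 -2; -3 -3 1; 0 -4 -2]) = -70
  − (-6) · M_12   where M_12 = det([-6 6 -2; 2 -3 1; 2 -4 -2]) = -20
  + (2) · M_13   where M_13 = det([-6 -1 -2; 2 -3 1; 2 0 -2]) = -54
det = (+1)·(-1)·(-70) + (-1)·(-6)·(-20) + (+1)·(2)·(-54) = -158

-158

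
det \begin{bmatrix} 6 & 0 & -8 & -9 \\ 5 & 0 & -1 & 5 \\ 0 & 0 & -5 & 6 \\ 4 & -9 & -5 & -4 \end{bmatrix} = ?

-5211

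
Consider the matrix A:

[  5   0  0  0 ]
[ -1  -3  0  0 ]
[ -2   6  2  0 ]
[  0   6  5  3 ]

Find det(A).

|A| = -90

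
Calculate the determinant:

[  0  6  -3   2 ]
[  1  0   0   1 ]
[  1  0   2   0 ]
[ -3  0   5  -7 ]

18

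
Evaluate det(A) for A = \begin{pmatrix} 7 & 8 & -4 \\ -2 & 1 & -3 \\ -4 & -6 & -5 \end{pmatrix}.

-209

Expand along column 1:
  + 7 · |1 -3; -6 -5| = 7·(-5 − 18) = -161
  − (-2) · |8 -4; -6 -5| = −(-2)·(-40 − 24) = -128
  + (-4) · |8 -4; 1 -3| = (-4)·(-24 − (-4)) = 80
Sum: (-161) + (-128) + (80) = -209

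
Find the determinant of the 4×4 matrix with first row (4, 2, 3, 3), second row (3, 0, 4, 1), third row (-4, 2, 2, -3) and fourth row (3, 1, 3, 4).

Expand along row 2 (it has 1 zero):
  − (3) · M_21   where M_21 = det([2 3 3; 2 2 -3; 1 3 4]) = 13
  − (4) · M_23   where M_23 = det([4 2 3; -4 2 -3; 3 1 4]) = 28
  + (1) · M_24   where M_24 = det([4 2 3; -4 2 2; 3 1 3]) = 22
det = (-1)·(3)·(13) + (-1)·(4)·(28) + (+1)·(1)·(22) = -129

-129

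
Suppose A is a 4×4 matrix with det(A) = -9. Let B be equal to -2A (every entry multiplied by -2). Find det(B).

-144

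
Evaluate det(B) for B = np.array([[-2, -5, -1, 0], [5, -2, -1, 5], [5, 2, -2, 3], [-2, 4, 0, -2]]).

Expand along row 1 (it has 1 zero):
  + (-2) · M_11   where M_11 = det([-2 -1 5; 2 -2 3; 4 0 -2]) = 16
  − (-5) · M_12   where M_12 = det([5 -1 5; 5 -2 3; -2 0 -2]) = -4
  + (-1) · M_13   where M_13 = det([5 -2 5; 5 2 3; -2 4 -2]) = 32
det = (+1)·(-2)·(16) + (-1)·(-5)·(-4) + (+1)·(-1)·(32) = -84

|B| = -84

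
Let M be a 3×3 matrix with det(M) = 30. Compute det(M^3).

The determinant is 27000.

det(M^3) = (det M)^3 = (30)^3 = 27000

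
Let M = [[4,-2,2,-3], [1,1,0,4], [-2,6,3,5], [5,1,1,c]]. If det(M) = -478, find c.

Expanding along the column containing c, det(M) is linear in c: det(M) = (34)·c + (-274).
Set (34)·c + (-274) = -478  ⇒  (34)·c = -204  ⇒  c = -6.

c = -6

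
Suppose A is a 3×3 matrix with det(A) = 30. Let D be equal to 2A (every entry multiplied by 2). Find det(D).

For a 3×3 matrix, det(2A) = 2^3·det(A) = 8·det(A).
det(D) = (8)·(30) = 240

The determinant is 240.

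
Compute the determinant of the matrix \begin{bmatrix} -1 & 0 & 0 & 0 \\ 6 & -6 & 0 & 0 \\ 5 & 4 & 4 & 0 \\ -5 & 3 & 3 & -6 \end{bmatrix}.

The matrix is lower triangular, so the determinant is the product of the diagonal entries:
det = (-1) · (-6) · (4) · (-6) = -144

-144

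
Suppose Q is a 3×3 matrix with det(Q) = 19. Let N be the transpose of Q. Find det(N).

19

det(Qᵀ) = det(Q).
det(N) = (1)·(19) = 19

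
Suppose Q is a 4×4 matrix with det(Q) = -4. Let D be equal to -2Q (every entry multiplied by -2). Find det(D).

For a 4×4 matrix, det(-2Q) = (-2)^4·det(Q) = 16·det(Q).
det(D) = (16)·(-4) = -64

det(D) = -64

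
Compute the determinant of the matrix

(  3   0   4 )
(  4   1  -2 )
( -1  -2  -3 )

Expand along row 1:
  + 3 · |1 -2; -2 -3| = 3·(-3 − 4) = -21
  + 4 · |4 1; -1 -2| = 4·(-8 − (-1)) = -28
Sum: (-21) + (-28) = -49

-49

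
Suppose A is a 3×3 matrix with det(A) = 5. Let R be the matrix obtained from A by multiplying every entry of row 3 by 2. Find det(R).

det(R) = 10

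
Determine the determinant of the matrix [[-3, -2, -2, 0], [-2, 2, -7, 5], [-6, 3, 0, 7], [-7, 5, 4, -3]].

The determinant is 1904.

Expand along row 1 (it has 1 zero):
  + (-3) · M_11   where M_11 = det([2 -7 5; 3 0 7; 5 4 -3]) = -304
  − (-2) · M_12   where M_12 = det([-2 -7 5; -6 0 7; -7 4 -3]) = 405
  + (-2) · M_13   where M_13 = det([-2 2 5; -6 3 7; -7 5 -3]) = -91
det = (+1)·(-3)·(-304) + (-1)·(-2)·(405) + (+1)·(-2)·(-91) = 1904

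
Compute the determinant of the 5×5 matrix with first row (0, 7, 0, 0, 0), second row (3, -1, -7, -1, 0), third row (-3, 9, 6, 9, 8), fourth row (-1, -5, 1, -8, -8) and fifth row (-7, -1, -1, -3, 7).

-3913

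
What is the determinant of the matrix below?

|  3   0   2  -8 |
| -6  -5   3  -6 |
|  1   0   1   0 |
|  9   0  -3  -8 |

-440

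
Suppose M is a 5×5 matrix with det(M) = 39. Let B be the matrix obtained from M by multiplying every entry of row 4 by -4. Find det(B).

|B| = -156

Scaling one row by -4 multiplies the determinant by -4.
det(B) = (-4)·(39) = -156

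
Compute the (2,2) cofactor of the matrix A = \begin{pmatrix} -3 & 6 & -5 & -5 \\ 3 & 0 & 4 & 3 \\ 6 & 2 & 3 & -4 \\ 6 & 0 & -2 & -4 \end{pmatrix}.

The cofactor is 210.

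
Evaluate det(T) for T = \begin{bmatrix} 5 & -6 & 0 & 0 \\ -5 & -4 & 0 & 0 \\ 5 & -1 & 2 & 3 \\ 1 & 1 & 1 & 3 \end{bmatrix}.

T is block lower-triangular with a 2×2 block and a 2×2 block on the diagonal, so its determinant equals the product of the determinants of the diagonal blocks.
det of the 2×2 block = -50
det of the 2×2 block = 3
det = (-50)·(3) = -150

det(T) = -150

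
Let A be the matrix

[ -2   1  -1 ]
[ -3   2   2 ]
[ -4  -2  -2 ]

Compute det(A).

-28

Expand along column 1:
  + (-2) · |2 2; -2 -2| = (-2)·(-4 − (-4)) = 0
  − (-3) · |1 -1; -2 -2| = −(-3)·(-2 − 2) = -12
  + (-4) · |1 -1; 2 2| = (-4)·(2 − (-2)) = -16
Sum: (0) + (-12) + (-16) = -28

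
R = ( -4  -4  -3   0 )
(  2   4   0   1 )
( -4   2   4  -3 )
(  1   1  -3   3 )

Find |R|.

Expand along row 1 (it has 1 zero):
  + (-4) · M_11   where M_11 = det([4 0 1; 2 4 -3; 1 -3 3]) = 2
  − (-4) · M_12   where M_12 = det([2 0 1; -4 4 -3; 1 -3 3]) = 14
  + (-3) · M_13   where M_13 = det([2 4 1; -4 2 -3; 1 1 3]) = 48
det = (+1)·(-4)·(2) + (-1)·(-4)·(14) + (+1)·(-3)·(48) = -96

|R| = -96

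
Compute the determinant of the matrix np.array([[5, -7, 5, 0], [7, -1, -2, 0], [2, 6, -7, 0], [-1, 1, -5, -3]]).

The determinant is 0.

Expand along column 4 (it has 3 zeros):
  + (-3) · M_44   where M_44 = det([5 -7 5; 7 -1 -2; 2 6 -7]) = 0
det = (+1)·(-3)·(0) = 0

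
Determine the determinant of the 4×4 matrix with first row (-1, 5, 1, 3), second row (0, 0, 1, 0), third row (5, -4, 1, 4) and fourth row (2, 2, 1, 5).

3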